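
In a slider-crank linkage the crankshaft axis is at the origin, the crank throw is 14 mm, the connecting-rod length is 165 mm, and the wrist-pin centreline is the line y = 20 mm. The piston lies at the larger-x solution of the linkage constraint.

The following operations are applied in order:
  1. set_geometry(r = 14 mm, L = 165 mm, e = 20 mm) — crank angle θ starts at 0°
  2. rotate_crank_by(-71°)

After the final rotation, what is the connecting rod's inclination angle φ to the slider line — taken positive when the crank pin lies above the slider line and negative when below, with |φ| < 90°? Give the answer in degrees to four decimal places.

set_geometry: r = 14 mm, L = 165 mm, e = 20 mm; θ ← 0°
rotate_crank_by(-71°): θ ← 0° -71° = -71°
crank pin P = (r cos θ, r sin θ) = (4.557954, -13.237260)
h = r sin θ − e = -13.237260 − 20 = -33.237260
sin φ = h / L = -33.237260 / 165 = -0.20143794
φ = arcsin(-0.20143794) = -11.621058°

-11.6211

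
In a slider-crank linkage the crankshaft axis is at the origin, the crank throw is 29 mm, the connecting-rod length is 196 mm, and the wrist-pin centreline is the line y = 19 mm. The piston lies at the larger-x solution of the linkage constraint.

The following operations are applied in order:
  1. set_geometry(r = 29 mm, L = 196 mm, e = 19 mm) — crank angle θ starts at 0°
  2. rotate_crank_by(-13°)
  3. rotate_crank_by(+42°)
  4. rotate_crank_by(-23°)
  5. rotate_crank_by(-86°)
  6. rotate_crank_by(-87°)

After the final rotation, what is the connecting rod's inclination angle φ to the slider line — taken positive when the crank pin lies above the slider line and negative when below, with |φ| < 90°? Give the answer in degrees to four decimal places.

-7.4824

set_geometry: r = 29 mm, L = 196 mm, e = 19 mm; θ ← 0°
rotate_crank_by(-13°): θ ← 0° -13° = -13°
rotate_crank_by(+42°): θ ← -13° +42° = 29°
rotate_crank_by(-23°): θ ← 29° -23° = 6°
rotate_crank_by(-86°): θ ← 6° -86° = -80°
rotate_crank_by(-87°): θ ← -80° -87° = -167°
crank pin P = (r cos θ, r sin θ) = (-28.256732, -6.523581)
h = r sin θ − e = -6.523581 − 19 = -25.523581
sin φ = h / L = -25.523581 / 196 = -0.13022235
φ = arcsin(-0.13022235) = -7.482441°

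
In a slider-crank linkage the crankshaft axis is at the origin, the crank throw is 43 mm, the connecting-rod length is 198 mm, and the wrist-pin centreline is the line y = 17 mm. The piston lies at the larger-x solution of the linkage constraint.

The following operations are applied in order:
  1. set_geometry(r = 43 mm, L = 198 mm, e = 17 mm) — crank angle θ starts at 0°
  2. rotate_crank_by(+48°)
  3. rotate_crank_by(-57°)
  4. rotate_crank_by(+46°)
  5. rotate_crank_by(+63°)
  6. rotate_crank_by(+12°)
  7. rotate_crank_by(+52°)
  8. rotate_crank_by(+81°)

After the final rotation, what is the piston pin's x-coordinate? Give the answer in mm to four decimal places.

171.7517

set_geometry: r = 43 mm, L = 198 mm, e = 17 mm; θ ← 0°
rotate_crank_by(+48°): θ ← 0° +48° = 48°
rotate_crank_by(-57°): θ ← 48° -57° = -9°
rotate_crank_by(+46°): θ ← -9° +46° = 37°
rotate_crank_by(+63°): θ ← 37° +63° = 100°
rotate_crank_by(+12°): θ ← 100° +12° = 112°
rotate_crank_by(+52°): θ ← 112° +52° = 164°
rotate_crank_by(+81°): θ ← 164° +81° = 245°
crank pin P = (r cos θ, r sin θ) = (-18.172585, -38.971235)
h = r sin θ − e = -38.971235 − 17 = -55.971235
x = r cos θ + √(L² − h²) = -18.172585 + √(39204.0 − 3132.7791) = -18.172585 + 189.924250 = 171.751665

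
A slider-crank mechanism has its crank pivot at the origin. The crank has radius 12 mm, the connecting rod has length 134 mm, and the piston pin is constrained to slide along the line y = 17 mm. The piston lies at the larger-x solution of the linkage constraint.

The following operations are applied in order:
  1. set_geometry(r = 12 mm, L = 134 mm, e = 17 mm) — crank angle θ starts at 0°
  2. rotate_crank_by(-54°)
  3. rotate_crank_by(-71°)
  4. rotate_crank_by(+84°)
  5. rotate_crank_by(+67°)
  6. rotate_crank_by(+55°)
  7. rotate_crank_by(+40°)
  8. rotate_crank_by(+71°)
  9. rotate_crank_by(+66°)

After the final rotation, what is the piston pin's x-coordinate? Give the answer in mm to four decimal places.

128.3872

set_geometry: r = 12 mm, L = 134 mm, e = 17 mm; θ ← 0°
rotate_crank_by(-54°): θ ← 0° -54° = -54°
rotate_crank_by(-71°): θ ← -54° -71° = -125°
rotate_crank_by(+84°): θ ← -125° +84° = -41°
rotate_crank_by(+67°): θ ← -41° +67° = 26°
rotate_crank_by(+55°): θ ← 26° +55° = 81°
rotate_crank_by(+40°): θ ← 81° +40° = 121°
rotate_crank_by(+71°): θ ← 121° +71° = 192°
rotate_crank_by(+66°): θ ← 192° +66° = 258°
crank pin P = (r cos θ, r sin θ) = (-2.494940, -11.737771)
h = r sin θ − e = -11.737771 − 17 = -28.737771
x = r cos θ + √(L² − h²) = -2.494940 + √(17956.0 − 825.8595) = -2.494940 + 130.882163 = 128.387222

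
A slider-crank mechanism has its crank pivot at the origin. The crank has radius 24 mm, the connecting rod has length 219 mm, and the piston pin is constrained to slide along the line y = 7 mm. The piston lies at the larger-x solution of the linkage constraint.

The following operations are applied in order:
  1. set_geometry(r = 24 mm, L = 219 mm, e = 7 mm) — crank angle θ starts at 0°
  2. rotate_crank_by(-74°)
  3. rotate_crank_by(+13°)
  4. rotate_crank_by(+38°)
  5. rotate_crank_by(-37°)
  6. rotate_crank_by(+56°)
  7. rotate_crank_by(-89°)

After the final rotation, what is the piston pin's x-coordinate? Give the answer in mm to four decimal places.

215.5435

set_geometry: r = 24 mm, L = 219 mm, e = 7 mm; θ ← 0°
rotate_crank_by(-74°): θ ← 0° -74° = -74°
rotate_crank_by(+13°): θ ← -74° +13° = -61°
rotate_crank_by(+38°): θ ← -61° +38° = -23°
rotate_crank_by(-37°): θ ← -23° -37° = -60°
rotate_crank_by(+56°): θ ← -60° +56° = -4°
rotate_crank_by(-89°): θ ← -4° -89° = -93°
crank pin P = (r cos θ, r sin θ) = (-1.256063, -23.967109)
h = r sin θ − e = -23.967109 − 7 = -30.967109
x = r cos θ + √(L² − h²) = -1.256063 + √(47961.0 − 958.9618) = -1.256063 + 216.799535 = 215.543472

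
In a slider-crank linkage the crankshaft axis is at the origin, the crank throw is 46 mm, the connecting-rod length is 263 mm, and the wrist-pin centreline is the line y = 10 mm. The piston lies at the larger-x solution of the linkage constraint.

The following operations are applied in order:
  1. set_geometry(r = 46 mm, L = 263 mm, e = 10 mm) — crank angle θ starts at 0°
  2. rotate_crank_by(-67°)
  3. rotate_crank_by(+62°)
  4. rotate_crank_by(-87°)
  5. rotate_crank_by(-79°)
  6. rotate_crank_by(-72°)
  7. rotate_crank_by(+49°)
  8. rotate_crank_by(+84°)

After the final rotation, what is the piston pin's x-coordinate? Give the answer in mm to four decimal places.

241.8248

set_geometry: r = 46 mm, L = 263 mm, e = 10 mm; θ ← 0°
rotate_crank_by(-67°): θ ← 0° -67° = -67°
rotate_crank_by(+62°): θ ← -67° +62° = -5°
rotate_crank_by(-87°): θ ← -5° -87° = -92°
rotate_crank_by(-79°): θ ← -92° -79° = -171°
rotate_crank_by(-72°): θ ← -171° -72° = -243°
rotate_crank_by(+49°): θ ← -243° +49° = -194°
rotate_crank_by(+84°): θ ← -194° +84° = -110°
crank pin P = (r cos θ, r sin θ) = (-15.732927, -43.225861)
h = r sin θ − e = -43.225861 − 10 = -53.225861
x = r cos θ + √(L² − h²) = -15.732927 + √(69169.0 − 2832.9922) = -15.732927 + 257.557776 = 241.824849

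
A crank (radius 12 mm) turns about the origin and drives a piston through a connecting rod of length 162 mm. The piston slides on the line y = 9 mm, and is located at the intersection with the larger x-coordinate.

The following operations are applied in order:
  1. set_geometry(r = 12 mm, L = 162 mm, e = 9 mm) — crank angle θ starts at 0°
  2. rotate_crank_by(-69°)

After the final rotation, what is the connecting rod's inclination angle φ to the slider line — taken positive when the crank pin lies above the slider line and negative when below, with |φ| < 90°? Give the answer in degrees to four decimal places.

-7.1640

set_geometry: r = 12 mm, L = 162 mm, e = 9 mm; θ ← 0°
rotate_crank_by(-69°): θ ← 0° -69° = -69°
crank pin P = (r cos θ, r sin θ) = (4.300415, -11.202965)
h = r sin θ − e = -11.202965 − 9 = -20.202965
sin φ = h / L = -20.202965 / 162 = -0.12470966
φ = arcsin(-0.12470966) = -7.163989°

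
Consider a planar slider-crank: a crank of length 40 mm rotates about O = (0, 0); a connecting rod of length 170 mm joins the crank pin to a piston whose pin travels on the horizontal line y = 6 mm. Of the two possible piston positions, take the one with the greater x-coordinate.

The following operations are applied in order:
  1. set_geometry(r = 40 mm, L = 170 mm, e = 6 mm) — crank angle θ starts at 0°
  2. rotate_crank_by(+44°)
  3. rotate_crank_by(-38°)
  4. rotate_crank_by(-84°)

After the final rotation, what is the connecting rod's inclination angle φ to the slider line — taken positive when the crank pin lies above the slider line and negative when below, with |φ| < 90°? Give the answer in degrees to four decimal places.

set_geometry: r = 40 mm, L = 170 mm, e = 6 mm; θ ← 0°
rotate_crank_by(+44°): θ ← 0° +44° = 44°
rotate_crank_by(-38°): θ ← 44° -38° = 6°
rotate_crank_by(-84°): θ ← 6° -84° = -78°
crank pin P = (r cos θ, r sin θ) = (8.316468, -39.125904)
h = r sin θ − e = -39.125904 − 6 = -45.125904
sin φ = h / L = -45.125904 / 170 = -0.26544649
φ = arcsin(-0.26544649) = -15.393485°

-15.3935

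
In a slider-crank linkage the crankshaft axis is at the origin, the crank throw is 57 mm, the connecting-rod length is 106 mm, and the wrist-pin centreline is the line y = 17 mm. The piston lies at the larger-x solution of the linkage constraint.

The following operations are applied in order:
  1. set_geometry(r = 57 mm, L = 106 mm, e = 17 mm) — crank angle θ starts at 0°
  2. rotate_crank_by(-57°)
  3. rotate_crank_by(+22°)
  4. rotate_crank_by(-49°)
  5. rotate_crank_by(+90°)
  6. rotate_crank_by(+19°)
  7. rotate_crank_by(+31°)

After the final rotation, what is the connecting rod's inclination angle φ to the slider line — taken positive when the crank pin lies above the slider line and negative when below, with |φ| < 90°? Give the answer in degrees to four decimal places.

set_geometry: r = 57 mm, L = 106 mm, e = 17 mm; θ ← 0°
rotate_crank_by(-57°): θ ← 0° -57° = -57°
rotate_crank_by(+22°): θ ← -57° +22° = -35°
rotate_crank_by(-49°): θ ← -35° -49° = -84°
rotate_crank_by(+90°): θ ← -84° +90° = 6°
rotate_crank_by(+19°): θ ← 6° +19° = 25°
rotate_crank_by(+31°): θ ← 25° +31° = 56°
crank pin P = (r cos θ, r sin θ) = (31.873995, 47.255142)
h = r sin θ − e = 47.255142 − 17 = 30.255142
sin φ = h / L = 30.255142 / 106 = 0.28542586
φ = arcsin(0.28542586) = 16.584306°

16.5843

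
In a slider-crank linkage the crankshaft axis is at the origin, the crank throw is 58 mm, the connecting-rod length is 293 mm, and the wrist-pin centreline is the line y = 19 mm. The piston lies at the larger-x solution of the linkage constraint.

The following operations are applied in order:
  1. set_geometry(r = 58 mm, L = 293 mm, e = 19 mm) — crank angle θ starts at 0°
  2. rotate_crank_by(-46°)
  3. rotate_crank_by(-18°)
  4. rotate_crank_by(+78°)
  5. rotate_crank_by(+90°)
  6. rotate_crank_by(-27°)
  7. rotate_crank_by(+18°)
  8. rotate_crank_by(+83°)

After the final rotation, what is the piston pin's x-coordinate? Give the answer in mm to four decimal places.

234.5431

set_geometry: r = 58 mm, L = 293 mm, e = 19 mm; θ ← 0°
rotate_crank_by(-46°): θ ← 0° -46° = -46°
rotate_crank_by(-18°): θ ← -46° -18° = -64°
rotate_crank_by(+78°): θ ← -64° +78° = 14°
rotate_crank_by(+90°): θ ← 14° +90° = 104°
rotate_crank_by(-27°): θ ← 104° -27° = 77°
rotate_crank_by(+18°): θ ← 77° +18° = 95°
rotate_crank_by(+83°): θ ← 95° +83° = 178°
crank pin P = (r cos θ, r sin θ) = (-57.964668, 2.024171)
h = r sin θ − e = 2.024171 − 19 = -16.975829
x = r cos θ + √(L² − h²) = -57.964668 + √(85849.0 − 288.1788) = -57.964668 + 292.507814 = 234.543146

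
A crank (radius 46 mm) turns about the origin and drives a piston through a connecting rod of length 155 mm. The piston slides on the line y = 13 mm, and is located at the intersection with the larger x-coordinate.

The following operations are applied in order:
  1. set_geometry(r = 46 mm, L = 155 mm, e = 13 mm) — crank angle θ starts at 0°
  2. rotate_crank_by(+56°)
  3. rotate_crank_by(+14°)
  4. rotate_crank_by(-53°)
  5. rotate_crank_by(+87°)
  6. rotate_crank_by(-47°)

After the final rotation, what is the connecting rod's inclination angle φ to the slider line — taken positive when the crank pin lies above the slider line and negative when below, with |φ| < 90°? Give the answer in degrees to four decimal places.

set_geometry: r = 46 mm, L = 155 mm, e = 13 mm; θ ← 0°
rotate_crank_by(+56°): θ ← 0° +56° = 56°
rotate_crank_by(+14°): θ ← 56° +14° = 70°
rotate_crank_by(-53°): θ ← 70° -53° = 17°
rotate_crank_by(+87°): θ ← 17° +87° = 104°
rotate_crank_by(-47°): θ ← 104° -47° = 57°
crank pin P = (r cos θ, r sin θ) = (25.053396, 38.578846)
h = r sin θ − e = 38.578846 − 13 = 25.578846
sin φ = h / L = 25.578846 / 155 = 0.16502481
φ = arcsin(0.16502481) = 9.498676°

9.4987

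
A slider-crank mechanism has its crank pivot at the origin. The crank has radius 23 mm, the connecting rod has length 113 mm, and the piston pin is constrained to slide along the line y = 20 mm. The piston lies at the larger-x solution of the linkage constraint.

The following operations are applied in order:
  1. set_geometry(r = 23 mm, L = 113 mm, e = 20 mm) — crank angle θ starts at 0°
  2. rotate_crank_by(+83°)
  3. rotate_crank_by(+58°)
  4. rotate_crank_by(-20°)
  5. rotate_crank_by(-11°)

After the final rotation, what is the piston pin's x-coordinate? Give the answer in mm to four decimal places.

set_geometry: r = 23 mm, L = 113 mm, e = 20 mm; θ ← 0°
rotate_crank_by(+83°): θ ← 0° +83° = 83°
rotate_crank_by(+58°): θ ← 83° +58° = 141°
rotate_crank_by(-20°): θ ← 141° -20° = 121°
rotate_crank_by(-11°): θ ← 121° -11° = 110°
crank pin P = (r cos θ, r sin θ) = (-7.866463, 21.612930)
h = r sin θ − e = 21.612930 − 20 = 1.612930
x = r cos θ + √(L² − h²) = -7.866463 + √(12769.0 − 2.6015) = -7.866463 + 112.988488 = 105.122025

105.1220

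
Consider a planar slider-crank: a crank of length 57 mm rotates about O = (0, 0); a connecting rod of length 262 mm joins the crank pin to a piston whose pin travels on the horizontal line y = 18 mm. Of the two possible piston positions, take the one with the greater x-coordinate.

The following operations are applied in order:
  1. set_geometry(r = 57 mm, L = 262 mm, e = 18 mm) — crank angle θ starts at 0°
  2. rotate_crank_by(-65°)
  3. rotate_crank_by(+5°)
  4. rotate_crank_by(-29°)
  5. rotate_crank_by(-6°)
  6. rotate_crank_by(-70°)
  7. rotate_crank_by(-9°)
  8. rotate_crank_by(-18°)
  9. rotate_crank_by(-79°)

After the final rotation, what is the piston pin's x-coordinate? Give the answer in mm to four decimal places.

260.0772

set_geometry: r = 57 mm, L = 262 mm, e = 18 mm; θ ← 0°
rotate_crank_by(-65°): θ ← 0° -65° = -65°
rotate_crank_by(+5°): θ ← -65° +5° = -60°
rotate_crank_by(-29°): θ ← -60° -29° = -89°
rotate_crank_by(-6°): θ ← -89° -6° = -95°
rotate_crank_by(-70°): θ ← -95° -70° = -165°
rotate_crank_by(-9°): θ ← -165° -9° = -174°
rotate_crank_by(-18°): θ ← -174° -18° = -192°
rotate_crank_by(-79°): θ ← -192° -79° = -271°
crank pin P = (r cos θ, r sin θ) = (0.994787, 56.991319)
h = r sin θ − e = 56.991319 − 18 = 38.991319
x = r cos θ + √(L² − h²) = 0.994787 + √(68644.0 − 1520.3229) = 0.994787 + 259.082375 = 260.077162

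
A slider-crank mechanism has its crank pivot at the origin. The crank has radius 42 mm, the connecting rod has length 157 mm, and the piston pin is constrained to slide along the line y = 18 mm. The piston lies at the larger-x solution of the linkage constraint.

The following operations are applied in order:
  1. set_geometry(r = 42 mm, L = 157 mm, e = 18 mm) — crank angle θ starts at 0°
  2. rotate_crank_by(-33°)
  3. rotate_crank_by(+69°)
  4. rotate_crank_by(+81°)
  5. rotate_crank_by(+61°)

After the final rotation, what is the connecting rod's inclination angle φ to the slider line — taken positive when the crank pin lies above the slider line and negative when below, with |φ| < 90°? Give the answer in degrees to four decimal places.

-6.0452

set_geometry: r = 42 mm, L = 157 mm, e = 18 mm; θ ← 0°
rotate_crank_by(-33°): θ ← 0° -33° = -33°
rotate_crank_by(+69°): θ ← -33° +69° = 36°
rotate_crank_by(+81°): θ ← 36° +81° = 117°
rotate_crank_by(+61°): θ ← 117° +61° = 178°
crank pin P = (r cos θ, r sin θ) = (-41.974415, 1.465779)
h = r sin θ − e = 1.465779 − 18 = -16.534221
sin φ = h / L = -16.534221 / 157 = -0.10531351
φ = arcsin(-0.10531351) = -6.045230°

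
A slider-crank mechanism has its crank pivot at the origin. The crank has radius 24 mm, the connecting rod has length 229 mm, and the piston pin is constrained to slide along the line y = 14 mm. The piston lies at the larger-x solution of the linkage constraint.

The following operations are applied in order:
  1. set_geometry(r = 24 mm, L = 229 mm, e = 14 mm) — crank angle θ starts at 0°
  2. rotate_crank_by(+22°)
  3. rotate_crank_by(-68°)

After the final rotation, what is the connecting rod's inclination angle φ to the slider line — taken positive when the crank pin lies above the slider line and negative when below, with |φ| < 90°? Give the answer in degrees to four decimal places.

-7.8468

set_geometry: r = 24 mm, L = 229 mm, e = 14 mm; θ ← 0°
rotate_crank_by(+22°): θ ← 0° +22° = 22°
rotate_crank_by(-68°): θ ← 22° -68° = -46°
crank pin P = (r cos θ, r sin θ) = (16.671801, -17.264155)
h = r sin θ − e = -17.264155 − 14 = -31.264155
sin φ = h / L = -31.264155 / 229 = -0.13652470
φ = arcsin(-0.13652470) = -7.846795°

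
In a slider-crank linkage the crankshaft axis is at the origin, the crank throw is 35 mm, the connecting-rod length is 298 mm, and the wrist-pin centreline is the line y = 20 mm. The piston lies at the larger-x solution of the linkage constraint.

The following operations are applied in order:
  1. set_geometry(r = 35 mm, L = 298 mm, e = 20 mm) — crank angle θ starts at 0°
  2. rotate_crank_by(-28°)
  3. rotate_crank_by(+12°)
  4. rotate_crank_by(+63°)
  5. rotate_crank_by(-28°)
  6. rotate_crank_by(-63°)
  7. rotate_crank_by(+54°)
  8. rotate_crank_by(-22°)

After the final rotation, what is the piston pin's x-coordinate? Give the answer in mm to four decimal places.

330.9842

set_geometry: r = 35 mm, L = 298 mm, e = 20 mm; θ ← 0°
rotate_crank_by(-28°): θ ← 0° -28° = -28°
rotate_crank_by(+12°): θ ← -28° +12° = -16°
rotate_crank_by(+63°): θ ← -16° +63° = 47°
rotate_crank_by(-28°): θ ← 47° -28° = 19°
rotate_crank_by(-63°): θ ← 19° -63° = -44°
rotate_crank_by(+54°): θ ← -44° +54° = 10°
rotate_crank_by(-22°): θ ← 10° -22° = -12°
crank pin P = (r cos θ, r sin θ) = (34.235166, -7.276909)
h = r sin θ − e = -7.276909 − 20 = -27.276909
x = r cos θ + √(L² − h²) = 34.235166 + √(88804.0 − 744.0298) = 34.235166 + 296.749002 = 330.984168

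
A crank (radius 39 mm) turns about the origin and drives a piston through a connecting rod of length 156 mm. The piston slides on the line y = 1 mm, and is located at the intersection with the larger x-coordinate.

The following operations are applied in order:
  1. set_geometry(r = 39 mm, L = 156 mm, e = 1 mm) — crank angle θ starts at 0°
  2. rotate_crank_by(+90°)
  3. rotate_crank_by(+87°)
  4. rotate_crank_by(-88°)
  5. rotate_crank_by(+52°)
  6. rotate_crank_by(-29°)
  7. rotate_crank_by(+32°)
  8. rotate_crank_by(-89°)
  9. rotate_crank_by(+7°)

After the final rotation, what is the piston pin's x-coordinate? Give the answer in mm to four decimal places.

170.6843

set_geometry: r = 39 mm, L = 156 mm, e = 1 mm; θ ← 0°
rotate_crank_by(+90°): θ ← 0° +90° = 90°
rotate_crank_by(+87°): θ ← 90° +87° = 177°
rotate_crank_by(-88°): θ ← 177° -88° = 89°
rotate_crank_by(+52°): θ ← 89° +52° = 141°
rotate_crank_by(-29°): θ ← 141° -29° = 112°
rotate_crank_by(+32°): θ ← 112° +32° = 144°
rotate_crank_by(-89°): θ ← 144° -89° = 55°
rotate_crank_by(+7°): θ ← 55° +7° = 62°
crank pin P = (r cos θ, r sin θ) = (18.309391, 34.434956)
h = r sin θ − e = 34.434956 − 1 = 33.434956
x = r cos θ + √(L² − h²) = 18.309391 + √(24336.0 − 1117.8963) = 18.309391 + 152.374879 = 170.684270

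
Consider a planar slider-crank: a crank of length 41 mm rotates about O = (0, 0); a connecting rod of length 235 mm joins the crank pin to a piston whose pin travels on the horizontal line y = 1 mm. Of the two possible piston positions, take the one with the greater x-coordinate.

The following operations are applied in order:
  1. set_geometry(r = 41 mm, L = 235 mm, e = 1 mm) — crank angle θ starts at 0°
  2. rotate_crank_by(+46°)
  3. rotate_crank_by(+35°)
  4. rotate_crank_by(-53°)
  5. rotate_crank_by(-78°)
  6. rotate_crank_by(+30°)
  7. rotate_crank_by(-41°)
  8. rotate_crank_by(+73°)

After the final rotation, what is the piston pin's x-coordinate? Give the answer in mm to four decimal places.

274.9836

set_geometry: r = 41 mm, L = 235 mm, e = 1 mm; θ ← 0°
rotate_crank_by(+46°): θ ← 0° +46° = 46°
rotate_crank_by(+35°): θ ← 46° +35° = 81°
rotate_crank_by(-53°): θ ← 81° -53° = 28°
rotate_crank_by(-78°): θ ← 28° -78° = -50°
rotate_crank_by(+30°): θ ← -50° +30° = -20°
rotate_crank_by(-41°): θ ← -20° -41° = -61°
rotate_crank_by(+73°): θ ← -61° +73° = 12°
crank pin P = (r cos θ, r sin θ) = (40.104052, 8.524379)
h = r sin θ − e = 8.524379 − 1 = 7.524379
x = r cos θ + √(L² − h²) = 40.104052 + √(55225.0 − 56.6163) = 40.104052 + 234.879509 = 274.983561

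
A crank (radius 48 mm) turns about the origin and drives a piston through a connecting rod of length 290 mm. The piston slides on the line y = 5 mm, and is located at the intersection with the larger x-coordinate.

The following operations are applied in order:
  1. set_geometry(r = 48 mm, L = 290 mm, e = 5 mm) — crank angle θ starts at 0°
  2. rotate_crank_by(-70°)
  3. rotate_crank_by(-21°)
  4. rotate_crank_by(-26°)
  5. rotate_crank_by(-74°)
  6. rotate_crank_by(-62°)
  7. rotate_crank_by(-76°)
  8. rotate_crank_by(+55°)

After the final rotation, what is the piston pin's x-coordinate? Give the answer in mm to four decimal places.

290.1602

set_geometry: r = 48 mm, L = 290 mm, e = 5 mm; θ ← 0°
rotate_crank_by(-70°): θ ← 0° -70° = -70°
rotate_crank_by(-21°): θ ← -70° -21° = -91°
rotate_crank_by(-26°): θ ← -91° -26° = -117°
rotate_crank_by(-74°): θ ← -117° -74° = -191°
rotate_crank_by(-62°): θ ← -191° -62° = -253°
rotate_crank_by(-76°): θ ← -253° -76° = -329°
rotate_crank_by(+55°): θ ← -329° +55° = -274°
crank pin P = (r cos θ, r sin θ) = (3.348311, 47.883074)
h = r sin θ − e = 47.883074 − 5 = 42.883074
x = r cos θ + √(L² − h²) = 3.348311 + √(84100.0 − 1838.9581) = 3.348311 + 286.811858 = 290.160169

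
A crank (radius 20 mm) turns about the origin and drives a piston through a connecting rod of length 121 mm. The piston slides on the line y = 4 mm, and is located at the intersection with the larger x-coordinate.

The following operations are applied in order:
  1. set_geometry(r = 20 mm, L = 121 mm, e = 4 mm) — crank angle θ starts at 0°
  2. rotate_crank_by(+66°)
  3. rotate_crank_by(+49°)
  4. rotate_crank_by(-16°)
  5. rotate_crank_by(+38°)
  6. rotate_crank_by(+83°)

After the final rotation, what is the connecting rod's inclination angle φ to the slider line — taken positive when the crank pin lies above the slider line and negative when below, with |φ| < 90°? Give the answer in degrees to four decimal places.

-8.0076

set_geometry: r = 20 mm, L = 121 mm, e = 4 mm; θ ← 0°
rotate_crank_by(+66°): θ ← 0° +66° = 66°
rotate_crank_by(+49°): θ ← 66° +49° = 115°
rotate_crank_by(-16°): θ ← 115° -16° = 99°
rotate_crank_by(+38°): θ ← 99° +38° = 137°
rotate_crank_by(+83°): θ ← 137° +83° = 220°
crank pin P = (r cos θ, r sin θ) = (-15.320889, -12.855752)
h = r sin θ − e = -12.855752 − 4 = -16.855752
sin φ = h / L = -16.855752 / 121 = -0.13930374
φ = arcsin(-0.13930374) = -8.007559°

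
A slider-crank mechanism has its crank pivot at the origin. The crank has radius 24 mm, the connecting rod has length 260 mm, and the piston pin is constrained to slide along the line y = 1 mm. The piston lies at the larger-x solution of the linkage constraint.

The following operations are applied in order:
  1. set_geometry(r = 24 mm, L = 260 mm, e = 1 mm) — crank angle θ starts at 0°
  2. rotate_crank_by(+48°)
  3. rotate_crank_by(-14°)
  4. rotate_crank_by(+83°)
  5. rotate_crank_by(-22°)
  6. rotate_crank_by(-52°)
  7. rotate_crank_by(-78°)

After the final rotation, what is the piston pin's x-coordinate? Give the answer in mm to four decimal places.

279.2400

set_geometry: r = 24 mm, L = 260 mm, e = 1 mm; θ ← 0°
rotate_crank_by(+48°): θ ← 0° +48° = 48°
rotate_crank_by(-14°): θ ← 48° -14° = 34°
rotate_crank_by(+83°): θ ← 34° +83° = 117°
rotate_crank_by(-22°): θ ← 117° -22° = 95°
rotate_crank_by(-52°): θ ← 95° -52° = 43°
rotate_crank_by(-78°): θ ← 43° -78° = -35°
crank pin P = (r cos θ, r sin θ) = (19.659649, -13.765834)
h = r sin θ − e = -13.765834 − 1 = -14.765834
x = r cos θ + √(L² − h²) = 19.659649 + √(67600.0 − 218.0299) = 19.659649 + 259.580373 = 279.240022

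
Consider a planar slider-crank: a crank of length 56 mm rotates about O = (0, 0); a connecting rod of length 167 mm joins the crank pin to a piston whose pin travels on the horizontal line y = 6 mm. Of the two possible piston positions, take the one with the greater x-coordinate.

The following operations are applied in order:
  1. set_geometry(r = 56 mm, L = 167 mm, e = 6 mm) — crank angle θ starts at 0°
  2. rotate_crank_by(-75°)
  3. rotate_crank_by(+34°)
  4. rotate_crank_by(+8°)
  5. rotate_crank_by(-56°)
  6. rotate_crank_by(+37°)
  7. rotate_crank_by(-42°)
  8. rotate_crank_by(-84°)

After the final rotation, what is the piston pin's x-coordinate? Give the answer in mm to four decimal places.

set_geometry: r = 56 mm, L = 167 mm, e = 6 mm; θ ← 0°
rotate_crank_by(-75°): θ ← 0° -75° = -75°
rotate_crank_by(+34°): θ ← -75° +34° = -41°
rotate_crank_by(+8°): θ ← -41° +8° = -33°
rotate_crank_by(-56°): θ ← -33° -56° = -89°
rotate_crank_by(+37°): θ ← -89° +37° = -52°
rotate_crank_by(-42°): θ ← -52° -42° = -94°
rotate_crank_by(-84°): θ ← -94° -84° = -178°
crank pin P = (r cos θ, r sin θ) = (-55.965886, -1.954372)
h = r sin θ − e = -1.954372 − 6 = -7.954372
x = r cos θ + √(L² − h²) = -55.965886 + √(27889.0 − 63.2720) = -55.965886 + 166.810455 = 110.844569

110.8446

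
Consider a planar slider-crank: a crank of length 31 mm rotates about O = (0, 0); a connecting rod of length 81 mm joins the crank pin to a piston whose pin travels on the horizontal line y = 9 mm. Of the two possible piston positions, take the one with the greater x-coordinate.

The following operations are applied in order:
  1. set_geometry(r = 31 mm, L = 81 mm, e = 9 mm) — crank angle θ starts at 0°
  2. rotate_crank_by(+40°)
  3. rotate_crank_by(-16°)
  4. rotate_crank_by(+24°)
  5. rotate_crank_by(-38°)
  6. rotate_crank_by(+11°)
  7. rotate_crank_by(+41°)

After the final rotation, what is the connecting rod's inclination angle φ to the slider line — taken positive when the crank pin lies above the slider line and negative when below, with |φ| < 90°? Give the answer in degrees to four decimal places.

set_geometry: r = 31 mm, L = 81 mm, e = 9 mm; θ ← 0°
rotate_crank_by(+40°): θ ← 0° +40° = 40°
rotate_crank_by(-16°): θ ← 40° -16° = 24°
rotate_crank_by(+24°): θ ← 24° +24° = 48°
rotate_crank_by(-38°): θ ← 48° -38° = 10°
rotate_crank_by(+11°): θ ← 10° +11° = 21°
rotate_crank_by(+41°): θ ← 21° +41° = 62°
crank pin P = (r cos θ, r sin θ) = (14.553618, 27.371375)
h = r sin θ − e = 27.371375 − 9 = 18.371375
sin φ = h / L = 18.371375 / 81 = 0.22680710
φ = arcsin(0.22680710) = 13.109165°

13.1092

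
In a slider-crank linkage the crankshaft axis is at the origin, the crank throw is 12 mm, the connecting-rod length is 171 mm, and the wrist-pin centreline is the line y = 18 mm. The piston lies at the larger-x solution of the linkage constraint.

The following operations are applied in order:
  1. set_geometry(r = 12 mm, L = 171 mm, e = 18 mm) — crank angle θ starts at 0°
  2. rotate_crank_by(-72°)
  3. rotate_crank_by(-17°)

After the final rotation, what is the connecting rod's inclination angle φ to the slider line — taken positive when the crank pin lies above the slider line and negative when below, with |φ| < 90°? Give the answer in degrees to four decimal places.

set_geometry: r = 12 mm, L = 171 mm, e = 18 mm; θ ← 0°
rotate_crank_by(-72°): θ ← 0° -72° = -72°
rotate_crank_by(-17°): θ ← -72° -17° = -89°
crank pin P = (r cos θ, r sin θ) = (0.209429, -11.998172)
h = r sin θ − e = -11.998172 − 18 = -29.998172
sin φ = h / L = -29.998172 / 171 = -0.17542791
φ = arcsin(-0.17542791) = -10.103561°

-10.1036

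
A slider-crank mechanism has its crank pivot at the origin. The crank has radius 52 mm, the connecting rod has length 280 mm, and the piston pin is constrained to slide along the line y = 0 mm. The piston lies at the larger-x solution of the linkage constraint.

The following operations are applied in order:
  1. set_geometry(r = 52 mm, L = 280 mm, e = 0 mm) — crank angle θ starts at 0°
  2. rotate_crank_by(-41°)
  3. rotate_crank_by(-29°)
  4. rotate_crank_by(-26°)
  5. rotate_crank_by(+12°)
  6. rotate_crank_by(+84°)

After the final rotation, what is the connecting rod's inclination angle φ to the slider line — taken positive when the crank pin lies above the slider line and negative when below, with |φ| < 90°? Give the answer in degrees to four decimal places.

0.0000

set_geometry: r = 52 mm, L = 280 mm, e = 0 mm; θ ← 0°
rotate_crank_by(-41°): θ ← 0° -41° = -41°
rotate_crank_by(-29°): θ ← -41° -29° = -70°
rotate_crank_by(-26°): θ ← -70° -26° = -96°
rotate_crank_by(+12°): θ ← -96° +12° = -84°
rotate_crank_by(+84°): θ ← -84° +84° = 0°
crank pin P = (r cos θ, r sin θ) = (52.000000, 0.000000)
h = r sin θ − e = 0.000000 − 0 = 0.000000
sin φ = h / L = 0.000000 / 280 = 0.00000000
φ = arcsin(0.00000000) = 0.000000°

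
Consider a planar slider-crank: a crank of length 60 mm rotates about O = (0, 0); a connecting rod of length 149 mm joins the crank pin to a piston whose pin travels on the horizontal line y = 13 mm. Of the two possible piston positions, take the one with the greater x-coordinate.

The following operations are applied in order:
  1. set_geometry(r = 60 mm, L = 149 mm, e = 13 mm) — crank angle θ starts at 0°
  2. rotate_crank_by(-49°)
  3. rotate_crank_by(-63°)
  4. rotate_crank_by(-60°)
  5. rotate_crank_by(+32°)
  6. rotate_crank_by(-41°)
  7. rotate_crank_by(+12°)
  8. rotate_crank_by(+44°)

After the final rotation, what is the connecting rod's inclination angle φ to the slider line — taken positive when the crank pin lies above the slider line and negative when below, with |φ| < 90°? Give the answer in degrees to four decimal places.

-24.6522

set_geometry: r = 60 mm, L = 149 mm, e = 13 mm; θ ← 0°
rotate_crank_by(-49°): θ ← 0° -49° = -49°
rotate_crank_by(-63°): θ ← -49° -63° = -112°
rotate_crank_by(-60°): θ ← -112° -60° = -172°
rotate_crank_by(+32°): θ ← -172° +32° = -140°
rotate_crank_by(-41°): θ ← -140° -41° = -181°
rotate_crank_by(+12°): θ ← -181° +12° = -169°
rotate_crank_by(+44°): θ ← -169° +44° = -125°
crank pin P = (r cos θ, r sin θ) = (-34.414586, -49.149123)
h = r sin θ − e = -49.149123 − 13 = -62.149123
sin φ = h / L = -62.149123 / 149 = -0.41710821
φ = arcsin(-0.41710821) = -24.652151°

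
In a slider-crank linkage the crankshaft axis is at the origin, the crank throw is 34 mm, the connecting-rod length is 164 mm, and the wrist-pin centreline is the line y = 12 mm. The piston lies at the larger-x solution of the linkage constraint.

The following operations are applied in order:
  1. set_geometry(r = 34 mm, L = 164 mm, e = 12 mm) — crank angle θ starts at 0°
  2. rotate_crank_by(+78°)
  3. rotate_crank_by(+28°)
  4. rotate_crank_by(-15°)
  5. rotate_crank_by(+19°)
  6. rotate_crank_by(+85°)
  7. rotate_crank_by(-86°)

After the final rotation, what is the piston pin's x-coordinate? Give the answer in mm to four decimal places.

set_geometry: r = 34 mm, L = 164 mm, e = 12 mm; θ ← 0°
rotate_crank_by(+78°): θ ← 0° +78° = 78°
rotate_crank_by(+28°): θ ← 78° +28° = 106°
rotate_crank_by(-15°): θ ← 106° -15° = 91°
rotate_crank_by(+19°): θ ← 91° +19° = 110°
rotate_crank_by(+85°): θ ← 110° +85° = 195°
rotate_crank_by(-86°): θ ← 195° -86° = 109°
crank pin P = (r cos θ, r sin θ) = (-11.069317, 32.147632)
h = r sin θ − e = 32.147632 − 12 = 20.147632
x = r cos θ + √(L² − h²) = -11.069317 + √(26896.0 − 405.9271) = -11.069317 + 162.757712 = 151.688395

151.6884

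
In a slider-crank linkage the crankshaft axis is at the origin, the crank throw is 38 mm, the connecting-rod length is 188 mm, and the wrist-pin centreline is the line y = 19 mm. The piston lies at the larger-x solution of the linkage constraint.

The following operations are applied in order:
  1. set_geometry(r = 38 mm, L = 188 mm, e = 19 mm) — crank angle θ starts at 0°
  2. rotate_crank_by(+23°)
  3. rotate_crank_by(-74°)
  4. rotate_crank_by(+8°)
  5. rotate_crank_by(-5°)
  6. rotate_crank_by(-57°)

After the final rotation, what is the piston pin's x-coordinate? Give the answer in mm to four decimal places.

169.7225

set_geometry: r = 38 mm, L = 188 mm, e = 19 mm; θ ← 0°
rotate_crank_by(+23°): θ ← 0° +23° = 23°
rotate_crank_by(-74°): θ ← 23° -74° = -51°
rotate_crank_by(+8°): θ ← -51° +8° = -43°
rotate_crank_by(-5°): θ ← -43° -5° = -48°
rotate_crank_by(-57°): θ ← -48° -57° = -105°
crank pin P = (r cos θ, r sin θ) = (-9.835124, -36.705181)
h = r sin θ − e = -36.705181 − 19 = -55.705181
x = r cos θ + √(L² − h²) = -9.835124 + √(35344.0 − 3103.0672) = -9.835124 + 179.557603 = 169.722479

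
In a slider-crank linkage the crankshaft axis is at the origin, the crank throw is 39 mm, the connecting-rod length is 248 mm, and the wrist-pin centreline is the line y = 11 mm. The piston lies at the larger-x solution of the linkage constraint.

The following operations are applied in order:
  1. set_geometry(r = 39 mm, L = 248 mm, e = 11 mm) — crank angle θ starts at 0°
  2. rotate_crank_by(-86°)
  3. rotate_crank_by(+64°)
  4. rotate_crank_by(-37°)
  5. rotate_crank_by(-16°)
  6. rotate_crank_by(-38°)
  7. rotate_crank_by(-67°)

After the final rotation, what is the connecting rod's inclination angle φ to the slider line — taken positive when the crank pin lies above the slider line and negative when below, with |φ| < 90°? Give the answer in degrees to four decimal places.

-2.5422

set_geometry: r = 39 mm, L = 248 mm, e = 11 mm; θ ← 0°
rotate_crank_by(-86°): θ ← 0° -86° = -86°
rotate_crank_by(+64°): θ ← -86° +64° = -22°
rotate_crank_by(-37°): θ ← -22° -37° = -59°
rotate_crank_by(-16°): θ ← -59° -16° = -75°
rotate_crank_by(-38°): θ ← -75° -38° = -113°
rotate_crank_by(-67°): θ ← -113° -67° = -180°
crank pin P = (r cos θ, r sin θ) = (-39.000000, -0.000000)
h = r sin θ − e = -0.000000 − 11 = -11.000000
sin φ = h / L = -11.000000 / 248 = -0.04435484
φ = arcsin(-0.04435484) = -2.542179°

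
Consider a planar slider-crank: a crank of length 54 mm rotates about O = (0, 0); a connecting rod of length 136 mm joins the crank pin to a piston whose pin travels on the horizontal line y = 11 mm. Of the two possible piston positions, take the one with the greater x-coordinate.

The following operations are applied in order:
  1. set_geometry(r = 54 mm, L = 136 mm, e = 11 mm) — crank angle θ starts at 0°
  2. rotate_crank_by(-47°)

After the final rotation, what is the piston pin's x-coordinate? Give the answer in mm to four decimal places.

set_geometry: r = 54 mm, L = 136 mm, e = 11 mm; θ ← 0°
rotate_crank_by(-47°): θ ← 0° -47° = -47°
crank pin P = (r cos θ, r sin θ) = (36.827911, -39.493100)
h = r sin θ − e = -39.493100 − 11 = -50.493100
x = r cos θ + √(L² − h²) = 36.827911 + √(18496.0 − 2549.5531) = 36.827911 + 126.279242 = 163.107153

163.1072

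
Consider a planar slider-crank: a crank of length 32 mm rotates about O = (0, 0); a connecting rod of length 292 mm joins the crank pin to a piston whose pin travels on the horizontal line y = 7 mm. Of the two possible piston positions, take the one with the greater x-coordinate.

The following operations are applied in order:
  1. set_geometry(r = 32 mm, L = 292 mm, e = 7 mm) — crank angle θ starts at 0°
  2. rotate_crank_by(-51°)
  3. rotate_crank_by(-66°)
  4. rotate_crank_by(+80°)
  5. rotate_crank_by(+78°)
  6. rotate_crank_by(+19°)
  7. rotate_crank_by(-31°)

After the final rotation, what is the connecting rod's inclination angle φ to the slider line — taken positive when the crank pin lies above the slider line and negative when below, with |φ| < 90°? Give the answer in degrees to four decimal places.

set_geometry: r = 32 mm, L = 292 mm, e = 7 mm; θ ← 0°
rotate_crank_by(-51°): θ ← 0° -51° = -51°
rotate_crank_by(-66°): θ ← -51° -66° = -117°
rotate_crank_by(+80°): θ ← -117° +80° = -37°
rotate_crank_by(+78°): θ ← -37° +78° = 41°
rotate_crank_by(+19°): θ ← 41° +19° = 60°
rotate_crank_by(-31°): θ ← 60° -31° = 29°
crank pin P = (r cos θ, r sin θ) = (27.987831, 15.513908)
h = r sin θ − e = 15.513908 − 7 = 8.513908
sin φ = h / L = 8.513908 / 292 = 0.02915722
φ = arcsin(0.02915722) = 1.670822°

1.6708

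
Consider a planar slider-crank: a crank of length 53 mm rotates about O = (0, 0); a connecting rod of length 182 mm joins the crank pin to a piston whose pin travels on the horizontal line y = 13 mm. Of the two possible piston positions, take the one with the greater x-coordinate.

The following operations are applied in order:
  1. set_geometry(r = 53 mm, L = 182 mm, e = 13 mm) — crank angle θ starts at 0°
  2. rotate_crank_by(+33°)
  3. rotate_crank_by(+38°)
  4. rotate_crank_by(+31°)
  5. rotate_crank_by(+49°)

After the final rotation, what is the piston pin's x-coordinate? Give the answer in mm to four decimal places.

set_geometry: r = 53 mm, L = 182 mm, e = 13 mm; θ ← 0°
rotate_crank_by(+33°): θ ← 0° +33° = 33°
rotate_crank_by(+38°): θ ← 33° +38° = 71°
rotate_crank_by(+31°): θ ← 71° +31° = 102°
rotate_crank_by(+49°): θ ← 102° +49° = 151°
crank pin P = (r cos θ, r sin θ) = (-46.354844, 25.694910)
h = r sin θ − e = 25.694910 − 13 = 12.694910
x = r cos θ + √(L² − h²) = -46.354844 + √(33124.0 − 161.1607) = -46.354844 + 181.556711 = 135.201866

135.2019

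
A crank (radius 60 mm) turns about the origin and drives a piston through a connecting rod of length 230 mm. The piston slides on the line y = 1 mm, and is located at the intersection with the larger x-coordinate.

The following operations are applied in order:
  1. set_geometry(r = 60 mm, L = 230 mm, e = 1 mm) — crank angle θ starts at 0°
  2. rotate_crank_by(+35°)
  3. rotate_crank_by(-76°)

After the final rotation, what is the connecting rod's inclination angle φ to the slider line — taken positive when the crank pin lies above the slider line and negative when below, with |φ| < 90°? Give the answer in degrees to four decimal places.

-10.1074

set_geometry: r = 60 mm, L = 230 mm, e = 1 mm; θ ← 0°
rotate_crank_by(+35°): θ ← 0° +35° = 35°
rotate_crank_by(-76°): θ ← 35° -76° = -41°
crank pin P = (r cos θ, r sin θ) = (45.282575, -39.363542)
h = r sin θ − e = -39.363542 − 1 = -40.363542
sin φ = h / L = -40.363542 / 230 = -0.17549366
φ = arcsin(-0.17549366) = -10.107387°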